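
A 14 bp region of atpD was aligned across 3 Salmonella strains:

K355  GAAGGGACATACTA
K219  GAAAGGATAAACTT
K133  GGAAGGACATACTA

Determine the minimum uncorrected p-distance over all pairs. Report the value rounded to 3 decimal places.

0.143

Pairwise Hamming distances:
  K355 vs K219: 4
  K355 vs K133: 2
  K219 vs K133: 4
The smallest is 2 mismatches, between K355 and K133; p = 2/14 = 0.143.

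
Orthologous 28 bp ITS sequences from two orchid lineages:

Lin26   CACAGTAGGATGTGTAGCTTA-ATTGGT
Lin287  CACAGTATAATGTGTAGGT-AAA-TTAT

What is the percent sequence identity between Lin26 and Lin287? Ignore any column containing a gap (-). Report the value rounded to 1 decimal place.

Excluding the 3 gap columns leaves 25 comparable sites.
The sequences differ at positions 8 (G/T), 9 (G/A), 18 (C/G), 26 (G/T), 27 (G/A).
20 of the 25 comparable sites match, so the percent identity is 20/25 × 100 = 80.0%.

80.0%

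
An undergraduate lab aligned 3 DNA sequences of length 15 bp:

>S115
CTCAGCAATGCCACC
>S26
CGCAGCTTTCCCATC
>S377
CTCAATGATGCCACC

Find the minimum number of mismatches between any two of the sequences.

Pairwise Hamming distances:
  S115 vs S26: 5
  S115 vs S377: 3
  S26 vs S377: 7
The smallest is 3, between S115 and S377.

3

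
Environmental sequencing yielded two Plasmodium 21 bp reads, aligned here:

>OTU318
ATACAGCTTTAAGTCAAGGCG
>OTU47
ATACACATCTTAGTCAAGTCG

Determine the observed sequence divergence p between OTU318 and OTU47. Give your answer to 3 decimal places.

0.238

Differing sites — 6:G/C; 7:C/A; 9:T/C; 11:A/T; 19:G/T.
There are 5 differences over 21 sites, so p = 5/21 = 0.238.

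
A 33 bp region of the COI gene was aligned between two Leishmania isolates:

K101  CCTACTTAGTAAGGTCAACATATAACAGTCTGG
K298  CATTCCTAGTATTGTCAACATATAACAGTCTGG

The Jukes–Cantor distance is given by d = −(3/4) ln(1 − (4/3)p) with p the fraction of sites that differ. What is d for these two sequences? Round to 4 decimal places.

0.1693

Differing sites — 2:C/A; 4:A/T; 6:T/C; 12:A/T; 13:G/T.
p = 5/33 = 0.151515.
d = −0.75 · ln(1 − (4/3)·0.151515) = −0.75 · ln(0.797980) = −0.75 · (-0.225672) = 0.1693.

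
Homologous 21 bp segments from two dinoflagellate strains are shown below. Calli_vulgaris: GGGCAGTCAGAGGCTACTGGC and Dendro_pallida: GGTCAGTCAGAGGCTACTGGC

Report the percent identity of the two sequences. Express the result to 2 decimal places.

The sequences differ at position 3 (G/T).
20 of the 21 sites match, so the percent identity is 20/21 × 100 = 95.24%.

95.24%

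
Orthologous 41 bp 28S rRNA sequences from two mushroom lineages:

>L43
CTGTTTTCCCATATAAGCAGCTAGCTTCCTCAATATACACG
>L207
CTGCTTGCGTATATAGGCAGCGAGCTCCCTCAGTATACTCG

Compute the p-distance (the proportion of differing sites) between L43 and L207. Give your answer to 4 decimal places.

0.2195

Mismatches occur at site 4 (T→C), site 7 (T→G), site 9 (C→G), site 10 (C→T), site 16 (A→G), site 22 (T→G), site 27 (T→C), site 33 (A→G), site 39 (A→T).
There are 9 differences over 41 sites, so p = 9/41 = 0.2195.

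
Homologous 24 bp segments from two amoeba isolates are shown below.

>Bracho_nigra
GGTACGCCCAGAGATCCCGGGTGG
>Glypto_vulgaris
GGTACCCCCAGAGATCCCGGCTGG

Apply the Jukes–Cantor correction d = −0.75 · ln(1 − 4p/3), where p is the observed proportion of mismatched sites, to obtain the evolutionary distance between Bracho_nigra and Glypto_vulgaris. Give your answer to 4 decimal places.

0.0883

Differing sites — 6:G/C; 21:G/C.
p = 2/24 = 0.083333.
d = −0.75 · ln(1 − (4/3)·0.083333) = −0.75 · ln(0.888889) = −0.75 · (-0.117783) = 0.0883.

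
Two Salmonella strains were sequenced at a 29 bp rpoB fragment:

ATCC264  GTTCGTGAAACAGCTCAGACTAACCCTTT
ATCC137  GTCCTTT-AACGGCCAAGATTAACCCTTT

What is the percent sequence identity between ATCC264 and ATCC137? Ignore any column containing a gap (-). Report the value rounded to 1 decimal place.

Excluding the 1 gap column leaves 28 comparable sites.
Differing sites — 3:T/C; 5:G/T; 7:G/T; 12:A/G; 15:T/C; 16:C/A; 20:C/T.
21 of the 28 comparable sites match, so the percent identity is 21/28 × 100 = 75.0%.

75.0%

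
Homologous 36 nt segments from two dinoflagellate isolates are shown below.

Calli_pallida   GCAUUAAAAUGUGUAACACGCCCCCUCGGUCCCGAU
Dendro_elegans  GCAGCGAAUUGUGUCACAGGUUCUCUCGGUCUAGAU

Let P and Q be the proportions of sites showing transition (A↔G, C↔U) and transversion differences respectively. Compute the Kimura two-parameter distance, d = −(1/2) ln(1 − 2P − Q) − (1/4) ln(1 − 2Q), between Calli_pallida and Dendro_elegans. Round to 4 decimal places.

The sequences differ at positions 4 (U/G, transversion), 5 (U/C, transition), 6 (A/G, transition), 9 (A/U, transversion), 15 (A/C, transversion), 19 (C/G, transversion), 21 (C/U, transition), 22 (C/U, transition), 24 (C/U, transition), 32 (C/U, transition), 33 (C/A, transversion).
Of the 11 differences, 6 transitions and 5 transversions over 36 sites: P = 6/36 = 0.166667, Q = 5/36 = 0.138889.
d = −0.5·ln(0.527777) − 0.25·ln(0.722222) = −0.5·(-0.639081) − 0.25·(-0.325423) = 0.4009.

0.4009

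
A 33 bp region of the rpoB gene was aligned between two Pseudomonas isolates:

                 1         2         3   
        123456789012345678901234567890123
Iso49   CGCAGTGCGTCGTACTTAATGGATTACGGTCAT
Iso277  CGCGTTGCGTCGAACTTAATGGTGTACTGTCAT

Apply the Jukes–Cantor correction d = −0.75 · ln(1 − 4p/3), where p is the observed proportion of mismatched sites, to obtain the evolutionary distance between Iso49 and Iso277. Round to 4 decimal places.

Differing sites — 4:A/G; 5:G/T; 13:T/A; 23:A/T; 24:T/G; 28:G/T.
p = 6/33 = 0.181818.
d = −0.75 · ln(1 − (4/3)·0.181818) = −0.75 · ln(0.757576) = −0.75 · (-0.277631) = 0.2082.

0.2082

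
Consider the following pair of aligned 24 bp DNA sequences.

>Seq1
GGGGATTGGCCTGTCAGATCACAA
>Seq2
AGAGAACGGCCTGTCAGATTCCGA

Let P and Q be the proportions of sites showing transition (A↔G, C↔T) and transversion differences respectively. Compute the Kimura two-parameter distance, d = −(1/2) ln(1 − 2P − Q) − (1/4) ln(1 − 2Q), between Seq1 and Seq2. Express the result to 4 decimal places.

The sequences differ at positions 1 (G/A, transition), 3 (G/A, transition), 6 (T/A, transversion), 7 (T/C, transition), 20 (C/T, transition), 21 (A/C, transversion), 23 (A/G, transition).
Of the 7 differences, 5 transitions and 2 transversions over 24 sites: P = 5/24 = 0.208333, Q = 2/24 = 0.083333.
d = −0.5·ln(0.500001) − 0.25·ln(0.833334) = −0.5·(-0.693145) − 0.25·(-0.182321) = 0.3922.

0.3922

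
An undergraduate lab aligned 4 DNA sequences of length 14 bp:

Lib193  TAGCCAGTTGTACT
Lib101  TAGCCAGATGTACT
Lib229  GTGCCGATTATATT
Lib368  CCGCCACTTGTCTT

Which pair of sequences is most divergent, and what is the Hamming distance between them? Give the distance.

Pairwise Hamming distances:
  Lib193 vs Lib101: 1
  Lib193 vs Lib229: 6
  Lib193 vs Lib368: 5
  Lib101 vs Lib229: 7
  Lib101 vs Lib368: 6
  Lib229 vs Lib368: 6
The largest is 7, between Lib101 and Lib229.

7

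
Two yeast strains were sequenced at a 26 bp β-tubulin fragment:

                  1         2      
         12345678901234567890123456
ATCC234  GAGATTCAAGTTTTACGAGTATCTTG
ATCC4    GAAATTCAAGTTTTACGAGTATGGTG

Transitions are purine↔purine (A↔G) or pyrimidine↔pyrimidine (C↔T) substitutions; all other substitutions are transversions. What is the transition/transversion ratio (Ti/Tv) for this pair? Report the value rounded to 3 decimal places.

The sequences differ at positions 3 (G/A, transition), 23 (C/G, transversion), 24 (T/G, transversion).
Of the 3 differences, 1 transition and 2 transversions, so Ti/Tv = 1/2 = 0.500.

0.500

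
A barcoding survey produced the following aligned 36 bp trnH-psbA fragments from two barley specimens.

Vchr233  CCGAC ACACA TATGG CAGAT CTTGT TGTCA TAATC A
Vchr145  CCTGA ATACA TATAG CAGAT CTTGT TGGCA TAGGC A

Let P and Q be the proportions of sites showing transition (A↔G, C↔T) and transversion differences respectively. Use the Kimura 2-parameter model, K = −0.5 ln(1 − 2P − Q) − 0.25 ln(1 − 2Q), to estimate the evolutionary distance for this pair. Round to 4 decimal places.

Mismatches occur at site 3 (G/T, transversion), site 4 (A/G, transition), site 5 (C/A, transversion), site 7 (C/T, transition), site 14 (G/A, transition), site 28 (T/G, transversion), site 33 (A/G, transition), site 34 (T/G, transversion).
Of the 8 differences, 4 transitions and 4 transversions over 36 sites: P = 4/36 = 0.111111, Q = 4/36 = 0.111111.
d = −0.5·ln(0.666667) − 0.25·ln(0.777778) = −0.5·(-0.405465) − 0.25·(-0.251314) = 0.2656.

0.2656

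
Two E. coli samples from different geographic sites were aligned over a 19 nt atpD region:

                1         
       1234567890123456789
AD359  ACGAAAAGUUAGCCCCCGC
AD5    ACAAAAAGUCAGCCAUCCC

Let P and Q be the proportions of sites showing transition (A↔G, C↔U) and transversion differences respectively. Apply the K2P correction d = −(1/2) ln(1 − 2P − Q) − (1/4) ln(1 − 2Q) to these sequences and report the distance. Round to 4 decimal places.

Mismatches occur at site 3 (G/A, transition), site 10 (U/C, transition), site 15 (C/A, transversion), site 16 (C/U, transition), site 18 (G/C, transversion).
Of the 5 differences, 3 transitions and 2 transversions over 19 sites: P = 3/19 = 0.157895, Q = 2/19 = 0.105263.
d = −0.5·ln(0.578947) − 0.25·ln(0.789474) = −0.5·(-0.546544) − 0.25·(-0.236388) = 0.3324.

0.3324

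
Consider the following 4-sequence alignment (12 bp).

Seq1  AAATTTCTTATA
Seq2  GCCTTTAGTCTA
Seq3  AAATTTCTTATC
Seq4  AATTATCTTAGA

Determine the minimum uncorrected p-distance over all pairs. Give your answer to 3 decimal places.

Pairwise Hamming distances:
  Seq1 vs Seq2: 6
  Seq1 vs Seq3: 1
  Seq1 vs Seq4: 3
  Seq2 vs Seq3: 7
  Seq2 vs Seq4: 8
  Seq3 vs Seq4: 4
The smallest is 1 mismatch, between Seq1 and Seq3; p = 1/12 = 0.083.

0.083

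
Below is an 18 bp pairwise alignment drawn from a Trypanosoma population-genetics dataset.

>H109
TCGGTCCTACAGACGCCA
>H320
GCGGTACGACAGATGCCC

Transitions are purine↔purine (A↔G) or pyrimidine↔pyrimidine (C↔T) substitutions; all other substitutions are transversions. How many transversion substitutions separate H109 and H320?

4

Mismatches occur at site 1 (T/G, transversion), site 6 (C/A, transversion), site 8 (T/G, transversion), site 14 (C/T, transition), site 18 (A/C, transversion).
Of the 5 differences, 1 transition and 4 transversions, so the answer is 4.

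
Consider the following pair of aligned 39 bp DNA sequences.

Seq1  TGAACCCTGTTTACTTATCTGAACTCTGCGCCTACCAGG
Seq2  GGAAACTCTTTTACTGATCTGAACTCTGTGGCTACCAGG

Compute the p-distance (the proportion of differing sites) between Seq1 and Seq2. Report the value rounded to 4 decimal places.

0.2051

Differing sites — 1:T/G; 5:C/A; 7:C/T; 8:T/C; 9:G/T; 16:T/G; 29:C/T; 31:C/G.
There are 8 differences over 39 sites, so p = 8/39 = 0.2051.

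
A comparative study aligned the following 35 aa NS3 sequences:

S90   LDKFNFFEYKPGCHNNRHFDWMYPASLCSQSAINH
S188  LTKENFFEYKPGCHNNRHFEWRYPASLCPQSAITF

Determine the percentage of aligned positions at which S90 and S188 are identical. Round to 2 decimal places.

80.00%

Differing sites — 2:D/T; 4:F/E; 20:D/E; 22:M/R; 29:S/P; 34:N/T; 35:H/F.
28 of the 35 sites match, so the percent identity is 28/35 × 100 = 80.00%.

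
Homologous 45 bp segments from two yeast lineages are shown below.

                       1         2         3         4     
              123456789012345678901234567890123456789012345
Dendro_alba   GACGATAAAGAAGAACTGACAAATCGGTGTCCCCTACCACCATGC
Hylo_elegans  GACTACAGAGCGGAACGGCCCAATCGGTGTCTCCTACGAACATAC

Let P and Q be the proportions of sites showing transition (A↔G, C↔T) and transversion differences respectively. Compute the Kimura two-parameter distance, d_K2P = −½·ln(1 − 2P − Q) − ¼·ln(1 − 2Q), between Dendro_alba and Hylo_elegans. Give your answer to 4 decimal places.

0.3304

Differing sites — 4:G/T (Tv); 6:T/C (Ti); 8:A/G (Ti); 11:A/C (Tv); 12:A/G (Ti); 17:T/G (Tv); 19:A/C (Tv); 21:A/C (Tv); 32:C/T (Ti); 38:C/G (Tv); 40:C/A (Tv); 44:G/A (Ti).
Of the 12 differences, 5 transitions and 7 transversions over 45 sites: P = 5/45 = 0.111111, Q = 7/45 = 0.155556.
d = −0.5·ln(0.622222) − 0.25·ln(0.688888) = −0.5·(-0.474458) − 0.25·(-0.372677) = 0.3304.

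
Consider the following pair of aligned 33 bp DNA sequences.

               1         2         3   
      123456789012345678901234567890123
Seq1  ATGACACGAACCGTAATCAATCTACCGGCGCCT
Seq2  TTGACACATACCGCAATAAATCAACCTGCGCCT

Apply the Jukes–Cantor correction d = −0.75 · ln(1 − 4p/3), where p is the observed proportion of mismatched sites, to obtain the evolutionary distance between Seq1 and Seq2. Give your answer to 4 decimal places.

The sequences differ at positions 1 (A/T), 8 (G/A), 9 (A/T), 14 (T/C), 18 (C/A), 23 (T/A), 27 (G/T).
p = 7/33 = 0.212121.
d = −0.75 · ln(1 − (4/3)·0.212121) = −0.75 · ln(0.717172) = −0.75 · (-0.332440) = 0.2493.

0.2493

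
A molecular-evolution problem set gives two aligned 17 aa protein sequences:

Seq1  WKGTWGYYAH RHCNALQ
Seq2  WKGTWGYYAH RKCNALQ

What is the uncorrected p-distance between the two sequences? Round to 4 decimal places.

0.0588

The sequences differ at position 12 (H/K).
There are 1 differences over 17 sites, so p = 1/17 = 0.0588.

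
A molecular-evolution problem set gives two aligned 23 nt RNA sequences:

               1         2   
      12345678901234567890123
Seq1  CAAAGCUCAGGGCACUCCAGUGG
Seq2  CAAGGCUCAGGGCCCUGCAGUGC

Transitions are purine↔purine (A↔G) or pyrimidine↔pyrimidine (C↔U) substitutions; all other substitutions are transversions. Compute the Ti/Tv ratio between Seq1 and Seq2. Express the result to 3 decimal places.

The sequences differ at positions 4 (A/G, transition), 14 (A/C, transversion), 17 (C/G, transversion), 23 (G/C, transversion).
Of the 4 differences, 1 transition and 3 transversions, so Ti/Tv = 1/3 = 0.333.

0.333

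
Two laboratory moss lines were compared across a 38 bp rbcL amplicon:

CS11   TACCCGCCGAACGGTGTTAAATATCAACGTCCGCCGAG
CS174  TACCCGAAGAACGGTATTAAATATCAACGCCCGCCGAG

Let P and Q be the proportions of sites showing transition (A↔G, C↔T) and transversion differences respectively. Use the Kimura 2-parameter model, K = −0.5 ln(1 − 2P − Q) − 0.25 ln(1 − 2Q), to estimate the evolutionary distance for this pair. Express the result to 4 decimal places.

0.1137

Mismatches occur at site 7 (C→A, transversion), site 8 (C→A, transversion), site 16 (G→A, transition), site 30 (T→C, transition).
Of the 4 differences, 2 transitions and 2 transversions over 38 sites: P = 2/38 = 0.052632, Q = 2/38 = 0.052632.
d = −0.5·ln(0.842104) − 0.25·ln(0.894736) = −0.5·(-0.171852) − 0.25·(-0.111227) = 0.1137.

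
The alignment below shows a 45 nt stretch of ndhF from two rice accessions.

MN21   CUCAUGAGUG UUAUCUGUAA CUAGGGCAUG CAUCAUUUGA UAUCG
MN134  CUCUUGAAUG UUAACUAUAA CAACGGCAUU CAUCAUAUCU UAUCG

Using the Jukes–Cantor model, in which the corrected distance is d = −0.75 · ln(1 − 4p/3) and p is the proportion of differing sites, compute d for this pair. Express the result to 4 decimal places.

0.2635

The sequences differ at positions 4 (A/U), 8 (G/A), 14 (U/A), 17 (G/A), 22 (U/A), 24 (G/C), 30 (G/U), 37 (U/A), 39 (G/C), 40 (A/U).
p = 10/45 = 0.222222.
d = −0.75 · ln(1 − (4/3)·0.222222) = −0.75 · ln(0.703704) = −0.75 · (-0.351397) = 0.2635.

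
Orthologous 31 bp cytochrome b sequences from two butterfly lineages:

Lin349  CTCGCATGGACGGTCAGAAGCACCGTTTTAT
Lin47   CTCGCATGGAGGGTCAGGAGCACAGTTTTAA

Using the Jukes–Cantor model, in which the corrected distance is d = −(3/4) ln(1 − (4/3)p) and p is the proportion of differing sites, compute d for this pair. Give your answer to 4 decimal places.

0.1416

Mismatches occur at site 11 (C/G), site 18 (A/G), site 24 (C/A), site 31 (T/A).
p = 4/31 = 0.129032.
d = −0.75 · ln(1 − (4/3)·0.129032) = −0.75 · ln(0.827957) = −0.75 · (-0.188794) = 0.1416.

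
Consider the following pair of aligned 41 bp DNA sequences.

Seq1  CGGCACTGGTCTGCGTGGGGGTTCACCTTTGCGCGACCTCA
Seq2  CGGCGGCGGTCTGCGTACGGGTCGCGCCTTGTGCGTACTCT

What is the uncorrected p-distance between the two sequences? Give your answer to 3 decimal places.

0.341

Mismatches occur at site 5 (A/G), site 6 (C/G), site 7 (T/C), site 17 (G/A), site 18 (G/C), site 23 (T/C), site 24 (C/G), site 25 (A/C), site 26 (C/G), site 28 (T/C), site 32 (C/T), site 36 (A/T), site 37 (C/A), site 41 (A/T).
There are 14 differences over 41 sites, so p = 14/41 = 0.341.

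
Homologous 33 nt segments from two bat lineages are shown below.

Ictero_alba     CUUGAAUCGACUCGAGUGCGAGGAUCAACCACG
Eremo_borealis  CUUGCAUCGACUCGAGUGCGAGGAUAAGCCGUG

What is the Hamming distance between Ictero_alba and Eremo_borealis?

Differing sites — 5:A/C; 26:C/A; 28:A/G; 31:A/G; 32:C/U.
That gives 5 mismatches out of 33 aligned sites, so the Hamming distance is 5.

5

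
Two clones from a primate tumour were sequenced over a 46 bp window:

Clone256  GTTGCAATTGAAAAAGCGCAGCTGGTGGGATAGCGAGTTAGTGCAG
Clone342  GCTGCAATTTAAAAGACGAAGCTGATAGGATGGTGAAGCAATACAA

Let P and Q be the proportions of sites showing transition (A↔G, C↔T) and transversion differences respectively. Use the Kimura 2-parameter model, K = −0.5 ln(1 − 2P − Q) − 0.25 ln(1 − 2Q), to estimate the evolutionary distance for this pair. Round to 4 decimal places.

Mismatches occur at site 2 (T↔C, transition), site 10 (G↔T, transversion), site 15 (A↔G, transition), site 16 (G↔A, transition), site 19 (C↔A, transversion), site 25 (G↔A, transition), site 27 (G↔A, transition), site 32 (A↔G, transition), site 34 (C↔T, transition), site 37 (G↔A, transition), site 38 (T↔G, transversion), site 39 (T↔C, transition), site 41 (G↔A, transition), site 43 (G↔A, transition), site 46 (G↔A, transition).
Of the 15 differences, 12 transitions and 3 transversions over 46 sites: P = 12/46 = 0.260870, Q = 3/46 = 0.065217.
d = −0.5·ln(0.413043) − 0.25·ln(0.869566) = −0.5·(-0.884204) − 0.25·(-0.139761) = 0.4770.

0.4770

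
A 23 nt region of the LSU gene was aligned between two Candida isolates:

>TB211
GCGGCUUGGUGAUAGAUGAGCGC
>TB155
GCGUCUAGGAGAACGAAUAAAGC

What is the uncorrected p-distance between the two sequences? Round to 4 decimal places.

0.3913

Differing sites — 4:G/U; 7:U/A; 10:U/A; 13:U/A; 14:A/C; 17:U/A; 18:G/U; 20:G/A; 21:C/A.
There are 9 differences over 23 sites, so p = 9/23 = 0.3913.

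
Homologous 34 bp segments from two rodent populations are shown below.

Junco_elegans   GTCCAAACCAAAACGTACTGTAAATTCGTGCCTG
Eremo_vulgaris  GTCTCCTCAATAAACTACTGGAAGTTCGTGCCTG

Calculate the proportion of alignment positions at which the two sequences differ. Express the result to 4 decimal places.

Mismatches occur at site 4 (C↔T), site 5 (A↔C), site 6 (A↔C), site 7 (A↔T), site 9 (C↔A), site 11 (A↔T), site 14 (C↔A), site 15 (G↔C), site 21 (T↔G), site 24 (A↔G).
There are 10 differences over 34 sites, so p = 10/34 = 0.2941.

0.2941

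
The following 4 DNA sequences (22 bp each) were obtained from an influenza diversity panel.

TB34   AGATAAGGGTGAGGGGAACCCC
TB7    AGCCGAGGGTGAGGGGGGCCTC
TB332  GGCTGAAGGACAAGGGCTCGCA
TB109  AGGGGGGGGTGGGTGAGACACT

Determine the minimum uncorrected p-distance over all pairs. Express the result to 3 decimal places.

0.273

Pairwise Hamming distances:
  TB34 vs TB7: 6
  TB34 vs TB332: 11
  TB34 vs TB109: 10
  TB7 vs TB332: 11
  TB7 vs TB109: 10
  TB332 vs TB109: 15
The smallest is 6 mismatches, between TB34 and TB7; p = 6/22 = 0.273.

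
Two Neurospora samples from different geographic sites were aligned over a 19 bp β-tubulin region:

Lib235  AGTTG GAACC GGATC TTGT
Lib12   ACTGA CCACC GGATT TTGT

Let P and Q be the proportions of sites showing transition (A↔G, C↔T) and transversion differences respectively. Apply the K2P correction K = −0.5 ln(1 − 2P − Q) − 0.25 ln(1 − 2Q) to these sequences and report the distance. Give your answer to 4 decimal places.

0.4099

Differing sites — 2:G/C (Tv); 4:T/G (Tv); 5:G/A (Ti); 6:G/C (Tv); 7:A/C (Tv); 15:C/T (Ti).
Of the 6 differences, 2 transitions and 4 transversions over 19 sites: P = 2/19 = 0.105263, Q = 4/19 = 0.210526.
d = −0.5·ln(0.578948) − 0.25·ln(0.578948) = −0.5·(-0.546543) − 0.25·(-0.546543) = 0.4099.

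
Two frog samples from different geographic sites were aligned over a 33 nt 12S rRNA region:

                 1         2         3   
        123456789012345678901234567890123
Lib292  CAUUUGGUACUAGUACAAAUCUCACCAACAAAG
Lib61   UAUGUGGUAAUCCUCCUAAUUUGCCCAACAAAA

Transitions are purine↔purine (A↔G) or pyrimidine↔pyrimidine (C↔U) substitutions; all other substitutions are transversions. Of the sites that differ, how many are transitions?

Differing sites — 1:C/U (Ti); 4:U/G (Tv); 10:C/A (Tv); 12:A/C (Tv); 13:G/C (Tv); 15:A/C (Tv); 17:A/U (Tv); 21:C/U (Ti); 23:C/G (Tv); 24:A/C (Tv); 33:G/A (Ti).
Of the 11 differences, 3 transitions and 8 transversions, so the answer is 3.

3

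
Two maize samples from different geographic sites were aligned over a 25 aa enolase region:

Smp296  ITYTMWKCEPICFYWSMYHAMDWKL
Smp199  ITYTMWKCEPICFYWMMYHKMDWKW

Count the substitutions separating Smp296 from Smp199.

The sequences differ at positions 16 (S/M), 20 (A/K), 25 (L/W).
That gives 3 mismatches out of 25 aligned sites, so the Hamming distance is 3.

3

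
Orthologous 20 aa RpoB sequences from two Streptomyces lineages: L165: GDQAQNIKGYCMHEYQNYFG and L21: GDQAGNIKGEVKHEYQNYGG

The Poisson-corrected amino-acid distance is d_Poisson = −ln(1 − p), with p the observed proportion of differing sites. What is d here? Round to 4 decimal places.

0.2877

The sequences differ at positions 5 (Q/G), 10 (Y/E), 11 (C/V), 12 (M/K), 19 (F/G).
p = 5/20 = 0.250000.
d = −ln(1 − 0.250000) = −ln(0.750000) = 0.2877.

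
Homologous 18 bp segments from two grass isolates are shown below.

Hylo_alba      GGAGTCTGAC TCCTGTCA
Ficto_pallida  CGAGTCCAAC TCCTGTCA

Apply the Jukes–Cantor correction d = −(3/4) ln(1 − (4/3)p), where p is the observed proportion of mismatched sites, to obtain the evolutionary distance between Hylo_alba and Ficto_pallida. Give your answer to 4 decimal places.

The sequences differ at positions 1 (G/C), 7 (T/C), 8 (G/A).
p = 3/18 = 0.166667.
d = −0.75 · ln(1 − (4/3)·0.166667) = −0.75 · ln(0.777777) = −0.75 · (-0.251315) = 0.1885.

0.1885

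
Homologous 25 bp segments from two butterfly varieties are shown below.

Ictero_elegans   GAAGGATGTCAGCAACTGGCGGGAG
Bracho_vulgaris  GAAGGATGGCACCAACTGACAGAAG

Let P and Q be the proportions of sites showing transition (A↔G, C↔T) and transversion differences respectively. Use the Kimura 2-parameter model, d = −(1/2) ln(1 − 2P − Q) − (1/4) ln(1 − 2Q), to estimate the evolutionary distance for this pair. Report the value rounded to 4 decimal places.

Mismatches occur at site 9 (T→G, transversion), site 12 (G→C, transversion), site 19 (G→A, transition), site 21 (G→A, transition), site 23 (G→A, transition).
Of the 5 differences, 3 transitions and 2 transversions over 25 sites: P = 3/25 = 0.120000, Q = 2/25 = 0.080000.
d = −0.5·ln(0.680000) − 0.25·ln(0.840000) = −0.5·(-0.385662) − 0.25·(-0.174353) = 0.2364.

0.2364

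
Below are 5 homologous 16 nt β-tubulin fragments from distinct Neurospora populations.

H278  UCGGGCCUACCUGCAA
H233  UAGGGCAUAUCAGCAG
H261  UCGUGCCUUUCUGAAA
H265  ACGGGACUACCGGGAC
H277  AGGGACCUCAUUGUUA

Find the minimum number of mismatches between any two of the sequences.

4

Pairwise Hamming distances:
  H278 vs H233: 5
  H278 vs H261: 4
  H278 vs H265: 5
  H278 vs H277: 8
  H233 vs H261: 7
  H233 vs H265: 8
  H233 vs H277: 11
  H261 vs H265: 8
  H261 vs H277: 9
  H265 vs H277: 10
The smallest is 4, between H278 and H261.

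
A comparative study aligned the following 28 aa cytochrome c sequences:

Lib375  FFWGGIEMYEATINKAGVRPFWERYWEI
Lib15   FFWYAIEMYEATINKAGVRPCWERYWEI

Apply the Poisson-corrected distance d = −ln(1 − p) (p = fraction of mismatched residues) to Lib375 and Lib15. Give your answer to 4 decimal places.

Differing sites — 4:G/Y; 5:G/A; 21:F/C.
p = 3/28 = 0.107143.
d = −ln(1 − 0.107143) = −ln(0.892857) = 0.1133.

0.1133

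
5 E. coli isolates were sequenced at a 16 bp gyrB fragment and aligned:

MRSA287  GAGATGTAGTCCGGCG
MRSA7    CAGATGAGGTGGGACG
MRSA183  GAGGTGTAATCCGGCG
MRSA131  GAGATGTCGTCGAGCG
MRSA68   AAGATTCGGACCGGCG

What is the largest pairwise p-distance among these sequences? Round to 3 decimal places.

Pairwise Hamming distances:
  MRSA287 vs MRSA7: 6
  MRSA287 vs MRSA183: 2
  MRSA287 vs MRSA131: 3
  MRSA287 vs MRSA68: 5
  MRSA7 vs MRSA183: 8
  MRSA7 vs MRSA131: 6
  MRSA7 vs MRSA68: 7
  MRSA183 vs MRSA131: 5
  MRSA183 vs MRSA68: 7
  MRSA131 vs MRSA68: 7
The largest is 8 mismatches, between MRSA7 and MRSA183; p = 8/16 = 0.500.

0.500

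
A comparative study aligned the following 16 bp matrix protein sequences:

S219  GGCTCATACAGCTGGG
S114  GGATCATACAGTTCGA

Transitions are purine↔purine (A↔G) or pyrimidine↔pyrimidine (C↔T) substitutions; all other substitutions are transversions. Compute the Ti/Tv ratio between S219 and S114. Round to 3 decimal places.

1.000

Differing sites — 3:C/A (Tv); 12:C/T (Ti); 14:G/C (Tv); 16:G/A (Ti).
Of the 4 differences, 2 transitions and 2 transversions, so Ti/Tv = 2/2 = 1.000.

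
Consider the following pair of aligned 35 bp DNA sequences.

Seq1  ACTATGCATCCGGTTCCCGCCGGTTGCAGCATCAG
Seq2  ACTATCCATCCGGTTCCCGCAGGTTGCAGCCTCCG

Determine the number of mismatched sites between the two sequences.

4

Differing sites — 6:G/C; 21:C/A; 31:A/C; 34:A/C.
That gives 4 mismatches out of 35 aligned sites, so the Hamming distance is 4.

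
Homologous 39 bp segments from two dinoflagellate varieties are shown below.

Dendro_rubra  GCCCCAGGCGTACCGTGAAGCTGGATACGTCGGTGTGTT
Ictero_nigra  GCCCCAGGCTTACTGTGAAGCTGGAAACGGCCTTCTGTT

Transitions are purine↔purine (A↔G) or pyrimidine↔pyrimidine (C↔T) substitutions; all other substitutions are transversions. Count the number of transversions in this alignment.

Mismatches occur at site 10 (G/T, transversion), site 14 (C/T, transition), site 26 (T/A, transversion), site 30 (T/G, transversion), site 32 (G/C, transversion), site 33 (G/T, transversion), site 35 (G/C, transversion).
Of the 7 differences, 1 transition and 6 transversions, so the answer is 6.

6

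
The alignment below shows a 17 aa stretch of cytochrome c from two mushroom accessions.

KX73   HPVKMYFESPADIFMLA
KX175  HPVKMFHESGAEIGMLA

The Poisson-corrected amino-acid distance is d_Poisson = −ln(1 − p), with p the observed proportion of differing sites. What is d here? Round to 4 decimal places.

0.3483

Differing sites — 6:Y/F; 7:F/H; 10:P/G; 12:D/E; 14:F/G.
p = 5/17 = 0.294118.
d = −ln(1 − 0.294118) = −ln(0.705882) = 0.3483.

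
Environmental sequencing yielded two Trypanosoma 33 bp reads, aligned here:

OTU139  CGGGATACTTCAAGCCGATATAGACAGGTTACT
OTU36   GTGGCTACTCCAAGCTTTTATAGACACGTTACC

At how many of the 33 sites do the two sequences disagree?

9

Mismatches occur at site 1 (C→G), site 2 (G→T), site 5 (A→C), site 10 (T→C), site 16 (C→T), site 17 (G→T), site 18 (A→T), site 27 (G→C), site 33 (T→C).
That gives 9 mismatches out of 33 aligned sites, so the Hamming distance is 9.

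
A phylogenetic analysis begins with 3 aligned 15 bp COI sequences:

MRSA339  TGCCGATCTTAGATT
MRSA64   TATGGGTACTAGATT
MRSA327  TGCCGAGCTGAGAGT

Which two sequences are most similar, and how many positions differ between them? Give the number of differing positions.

Pairwise Hamming distances:
  MRSA339 vs MRSA64: 6
  MRSA339 vs MRSA327: 3
  MRSA64 vs MRSA327: 9
The smallest is 3, between MRSA339 and MRSA327.

3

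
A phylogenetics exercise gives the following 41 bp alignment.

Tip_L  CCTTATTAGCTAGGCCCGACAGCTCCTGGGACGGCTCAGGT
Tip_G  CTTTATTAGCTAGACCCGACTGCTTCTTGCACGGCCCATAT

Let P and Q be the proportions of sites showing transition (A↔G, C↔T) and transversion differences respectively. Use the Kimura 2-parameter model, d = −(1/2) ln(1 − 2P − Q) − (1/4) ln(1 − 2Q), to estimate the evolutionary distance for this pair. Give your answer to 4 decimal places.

0.2631

Mismatches occur at site 2 (C↔T, transition), site 14 (G↔A, transition), site 21 (A↔T, transversion), site 25 (C↔T, transition), site 28 (G↔T, transversion), site 30 (G↔C, transversion), site 36 (T↔C, transition), site 39 (G↔T, transversion), site 40 (G↔A, transition).
Of the 9 differences, 5 transitions and 4 transversions over 41 sites: P = 5/41 = 0.121951, Q = 4/41 = 0.097561.
d = −0.5·ln(0.658537) − 0.25·ln(0.804878) = −0.5·(-0.417735) − 0.25·(-0.217065) = 0.2631.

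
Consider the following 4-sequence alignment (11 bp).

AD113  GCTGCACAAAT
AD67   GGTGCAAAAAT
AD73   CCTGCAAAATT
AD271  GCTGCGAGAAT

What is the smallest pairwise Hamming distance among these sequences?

Pairwise Hamming distances:
  AD113 vs AD67: 2
  AD113 vs AD73: 3
  AD113 vs AD271: 3
  AD67 vs AD73: 3
  AD67 vs AD271: 3
  AD73 vs AD271: 4
The smallest is 2, between AD113 and AD67.

2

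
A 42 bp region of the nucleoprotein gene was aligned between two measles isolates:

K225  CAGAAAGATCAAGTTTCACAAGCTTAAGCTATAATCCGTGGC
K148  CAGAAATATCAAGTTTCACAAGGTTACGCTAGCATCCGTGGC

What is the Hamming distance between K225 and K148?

5

Mismatches occur at site 7 (G↔T), site 23 (C↔G), site 27 (A↔C), site 32 (T↔G), site 33 (A↔C).
That gives 5 mismatches out of 42 aligned sites, so the Hamming distance is 5.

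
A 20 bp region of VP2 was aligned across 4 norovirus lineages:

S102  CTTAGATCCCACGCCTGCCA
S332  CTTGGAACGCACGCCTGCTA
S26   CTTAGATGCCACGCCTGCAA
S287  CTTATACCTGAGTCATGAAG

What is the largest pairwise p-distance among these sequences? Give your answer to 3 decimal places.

0.550

Pairwise Hamming distances:
  S102 vs S332: 4
  S102 vs S26: 2
  S102 vs S287: 10
  S332 vs S26: 5
  S332 vs S287: 11
  S26 vs S287: 10
The largest is 11 mismatches, between S332 and S287; p = 11/20 = 0.550.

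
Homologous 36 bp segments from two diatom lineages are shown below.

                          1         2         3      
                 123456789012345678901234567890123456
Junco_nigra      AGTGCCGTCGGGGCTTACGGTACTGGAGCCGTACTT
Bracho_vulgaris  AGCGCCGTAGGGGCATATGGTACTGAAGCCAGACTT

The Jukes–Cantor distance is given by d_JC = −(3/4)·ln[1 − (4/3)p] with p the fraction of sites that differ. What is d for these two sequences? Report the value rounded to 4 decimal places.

Differing sites — 3:T/C; 9:C/A; 15:T/A; 18:C/T; 26:G/A; 31:G/A; 32:T/G.
p = 7/36 = 0.194444.
d = −0.75 · ln(1 − (4/3)·0.194444) = −0.75 · ln(0.740741) = −0.75 · (-0.300104) = 0.2251.

0.2251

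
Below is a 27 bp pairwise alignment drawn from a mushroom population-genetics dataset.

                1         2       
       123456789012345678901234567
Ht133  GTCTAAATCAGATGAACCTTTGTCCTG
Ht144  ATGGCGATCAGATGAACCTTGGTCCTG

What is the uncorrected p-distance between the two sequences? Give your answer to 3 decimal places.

0.222

The sequences differ at positions 1 (G/A), 3 (C/G), 4 (T/G), 5 (A/C), 6 (A/G), 21 (T/G).
There are 6 differences over 27 sites, so p = 6/27 = 0.222.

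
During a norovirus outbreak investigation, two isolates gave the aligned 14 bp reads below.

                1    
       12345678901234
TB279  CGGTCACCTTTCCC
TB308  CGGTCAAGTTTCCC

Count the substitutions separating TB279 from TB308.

Mismatches occur at site 7 (C↔A), site 8 (C↔G).
That gives 2 mismatches out of 14 aligned sites, so the Hamming distance is 2.

2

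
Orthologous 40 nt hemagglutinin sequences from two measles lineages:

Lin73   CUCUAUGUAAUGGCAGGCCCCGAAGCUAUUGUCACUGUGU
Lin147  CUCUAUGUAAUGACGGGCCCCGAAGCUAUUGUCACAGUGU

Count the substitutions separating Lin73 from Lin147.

3

Mismatches occur at site 13 (G/A), site 15 (A/G), site 36 (U/A).
That gives 3 mismatches out of 40 aligned sites, so the Hamming distance is 3.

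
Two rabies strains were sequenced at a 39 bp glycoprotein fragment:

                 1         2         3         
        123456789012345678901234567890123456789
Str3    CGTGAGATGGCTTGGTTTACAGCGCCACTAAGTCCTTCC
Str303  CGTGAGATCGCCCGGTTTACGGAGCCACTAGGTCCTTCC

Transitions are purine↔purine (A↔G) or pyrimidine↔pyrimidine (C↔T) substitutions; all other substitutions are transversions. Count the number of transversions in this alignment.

2

The sequences differ at positions 9 (G/C, transversion), 12 (T/C, transition), 13 (T/C, transition), 21 (A/G, transition), 23 (C/A, transversion), 31 (A/G, transition).
Of the 6 differences, 4 transitions and 2 transversions, so the answer is 2.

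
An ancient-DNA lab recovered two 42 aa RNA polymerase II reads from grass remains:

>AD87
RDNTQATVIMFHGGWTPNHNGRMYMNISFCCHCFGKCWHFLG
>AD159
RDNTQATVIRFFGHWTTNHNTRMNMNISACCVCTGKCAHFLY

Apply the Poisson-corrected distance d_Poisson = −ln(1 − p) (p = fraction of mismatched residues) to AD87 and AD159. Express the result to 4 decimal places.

0.3037

Differing sites — 10:M/R; 12:H/F; 14:G/H; 17:P/T; 21:G/T; 24:Y/N; 29:F/A; 32:H/V; 34:F/T; 38:W/A; 42:G/Y.
p = 11/42 = 0.261905.
d = −ln(1 − 0.261905) = −ln(0.738095) = 0.3037.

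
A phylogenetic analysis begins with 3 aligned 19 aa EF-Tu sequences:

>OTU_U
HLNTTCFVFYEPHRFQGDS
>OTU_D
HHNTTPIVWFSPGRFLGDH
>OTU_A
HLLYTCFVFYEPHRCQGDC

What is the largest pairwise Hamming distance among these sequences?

Pairwise Hamming distances:
  OTU_U vs OTU_D: 9
  OTU_U vs OTU_A: 4
  OTU_D vs OTU_A: 12
The largest is 12, between OTU_D and OTU_A.

12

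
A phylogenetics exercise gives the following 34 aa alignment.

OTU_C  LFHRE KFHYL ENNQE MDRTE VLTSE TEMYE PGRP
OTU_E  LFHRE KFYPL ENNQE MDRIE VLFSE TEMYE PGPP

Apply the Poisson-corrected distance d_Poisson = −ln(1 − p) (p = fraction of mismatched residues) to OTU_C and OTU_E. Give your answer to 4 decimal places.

Differing sites — 8:H/Y; 9:Y/P; 19:T/I; 23:T/F; 33:R/P.
p = 5/34 = 0.147059.
d = −ln(1 − 0.147059) = −ln(0.852941) = 0.1591.

0.1591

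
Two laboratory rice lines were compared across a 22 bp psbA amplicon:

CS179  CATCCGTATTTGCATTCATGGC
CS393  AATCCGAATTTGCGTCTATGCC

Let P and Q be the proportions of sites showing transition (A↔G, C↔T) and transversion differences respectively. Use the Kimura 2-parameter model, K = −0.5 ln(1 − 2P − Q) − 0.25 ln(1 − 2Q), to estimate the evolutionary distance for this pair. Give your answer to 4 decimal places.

0.3427

Mismatches occur at site 1 (C↔A, transversion), site 7 (T↔A, transversion), site 14 (A↔G, transition), site 16 (T↔C, transition), site 17 (C↔T, transition), site 21 (G↔C, transversion).
Of the 6 differences, 3 transitions and 3 transversions over 22 sites: P = 3/22 = 0.136364, Q = 3/22 = 0.136364.
d = −0.5·ln(0.590908) − 0.25·ln(0.727272) = −0.5·(-0.526095) − 0.25·(-0.318455) = 0.3427.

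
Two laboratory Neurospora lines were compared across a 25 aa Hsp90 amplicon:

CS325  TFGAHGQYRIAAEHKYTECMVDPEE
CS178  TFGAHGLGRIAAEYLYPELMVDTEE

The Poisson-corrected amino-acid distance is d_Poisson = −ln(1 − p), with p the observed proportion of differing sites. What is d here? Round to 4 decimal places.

0.3285

Mismatches occur at site 7 (Q/L), site 8 (Y/G), site 14 (H/Y), site 15 (K/L), site 17 (T/P), site 19 (C/L), site 23 (P/T).
p = 7/25 = 0.280000.
d = −ln(1 − 0.280000) = −ln(0.720000) = 0.3285.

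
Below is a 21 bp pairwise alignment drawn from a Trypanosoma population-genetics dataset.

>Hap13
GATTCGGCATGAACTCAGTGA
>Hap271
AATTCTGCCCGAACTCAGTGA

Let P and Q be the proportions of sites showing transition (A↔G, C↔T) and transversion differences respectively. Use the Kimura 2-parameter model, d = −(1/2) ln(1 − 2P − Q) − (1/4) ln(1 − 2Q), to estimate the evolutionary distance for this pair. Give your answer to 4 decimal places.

0.2211

Differing sites — 1:G/A (Ti); 6:G/T (Tv); 9:A/C (Tv); 10:T/C (Ti).
Of the 4 differences, 2 transitions and 2 transversions over 21 sites: P = 2/21 = 0.095238, Q = 2/21 = 0.095238.
d = −0.5·ln(0.714286) − 0.25·ln(0.809524) = −0.5·(-0.336472) − 0.25·(-0.211309) = 0.2211.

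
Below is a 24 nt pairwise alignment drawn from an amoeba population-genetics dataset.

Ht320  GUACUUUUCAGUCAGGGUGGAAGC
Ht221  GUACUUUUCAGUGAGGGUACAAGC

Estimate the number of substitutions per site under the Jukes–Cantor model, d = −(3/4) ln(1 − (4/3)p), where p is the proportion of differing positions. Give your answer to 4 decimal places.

Differing sites — 13:C/G; 19:G/A; 20:G/C.
p = 3/24 = 0.125000.
d = −0.75 · ln(1 − (4/3)·0.125000) = −0.75 · ln(0.833333) = −0.75 · (-0.182322) = 0.1367.

0.1367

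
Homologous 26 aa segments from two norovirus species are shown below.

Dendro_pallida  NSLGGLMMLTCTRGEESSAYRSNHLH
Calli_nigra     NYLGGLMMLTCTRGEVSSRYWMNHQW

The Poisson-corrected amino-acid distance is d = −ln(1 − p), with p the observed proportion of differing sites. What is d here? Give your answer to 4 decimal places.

0.3137

Mismatches occur at site 2 (S→Y), site 16 (E→V), site 19 (A→R), site 21 (R→W), site 22 (S→M), site 25 (L→Q), site 26 (H→W).
p = 7/26 = 0.269231.
d = −ln(1 − 0.269231) = −ln(0.730769) = 0.3137.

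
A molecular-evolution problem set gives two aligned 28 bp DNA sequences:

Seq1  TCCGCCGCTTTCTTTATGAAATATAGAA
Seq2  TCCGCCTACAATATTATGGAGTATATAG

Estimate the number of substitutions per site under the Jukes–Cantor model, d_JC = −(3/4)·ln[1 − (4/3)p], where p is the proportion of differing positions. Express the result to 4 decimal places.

The sequences differ at positions 7 (G/T), 8 (C/A), 9 (T/C), 10 (T/A), 11 (T/A), 12 (C/T), 13 (T/A), 19 (A/G), 21 (A/G), 26 (G/T), 28 (A/G).
p = 11/28 = 0.392857.
d = −0.75 · ln(1 − (4/3)·0.392857) = −0.75 · ln(0.476191) = −0.75 · (-0.741936) = 0.5565.

0.5565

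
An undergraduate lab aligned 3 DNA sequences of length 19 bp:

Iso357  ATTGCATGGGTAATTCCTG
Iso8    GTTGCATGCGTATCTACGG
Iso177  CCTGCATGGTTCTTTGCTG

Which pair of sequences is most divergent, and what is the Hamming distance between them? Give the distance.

8

Pairwise Hamming distances:
  Iso357 vs Iso8: 6
  Iso357 vs Iso177: 6
  Iso8 vs Iso177: 8
The largest is 8, between Iso8 and Iso177.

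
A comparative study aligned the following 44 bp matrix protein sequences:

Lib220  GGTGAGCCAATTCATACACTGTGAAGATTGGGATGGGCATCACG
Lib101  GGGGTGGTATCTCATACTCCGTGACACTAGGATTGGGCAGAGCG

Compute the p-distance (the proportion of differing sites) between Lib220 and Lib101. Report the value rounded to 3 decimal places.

0.386

Mismatches occur at site 3 (T↔G), site 5 (A↔T), site 7 (C↔G), site 8 (C↔T), site 10 (A↔T), site 11 (T↔C), site 18 (A↔T), site 20 (T↔C), site 25 (A↔C), site 26 (G↔A), site 27 (A↔C), site 29 (T↔A), site 32 (G↔A), site 33 (A↔T), site 40 (T↔G), site 41 (C↔A), site 42 (A↔G).
There are 17 differences over 44 sites, so p = 17/44 = 0.386.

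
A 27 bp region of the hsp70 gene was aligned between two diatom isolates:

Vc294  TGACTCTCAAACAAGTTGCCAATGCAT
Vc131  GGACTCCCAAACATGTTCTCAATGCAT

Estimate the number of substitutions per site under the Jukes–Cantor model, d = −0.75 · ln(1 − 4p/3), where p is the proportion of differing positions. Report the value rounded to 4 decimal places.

0.2127

Differing sites — 1:T/G; 7:T/C; 14:A/T; 18:G/C; 19:C/T.
p = 5/27 = 0.185185.
d = −0.75 · ln(1 − (4/3)·0.185185) = −0.75 · ln(0.753087) = −0.75 · (-0.283575) = 0.2127.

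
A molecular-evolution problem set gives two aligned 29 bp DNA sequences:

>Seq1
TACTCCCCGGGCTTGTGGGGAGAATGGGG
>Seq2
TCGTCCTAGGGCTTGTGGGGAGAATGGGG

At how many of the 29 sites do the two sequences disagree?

Mismatches occur at site 2 (A→C), site 3 (C→G), site 7 (C→T), site 8 (C→A).
That gives 4 mismatches out of 29 aligned sites, so the Hamming distance is 4.

4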